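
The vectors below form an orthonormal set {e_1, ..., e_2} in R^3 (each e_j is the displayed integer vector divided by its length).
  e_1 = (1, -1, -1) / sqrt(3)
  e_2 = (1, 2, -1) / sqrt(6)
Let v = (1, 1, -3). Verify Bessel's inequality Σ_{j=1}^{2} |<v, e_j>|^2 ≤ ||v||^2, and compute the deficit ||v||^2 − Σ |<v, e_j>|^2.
Σ |<v, e_j>|^2 = 9; ||v||^2 = 11; deficit = 2

Write each e_j = u_j / sqrt(<u_j, u_j>) where u_j is the displayed integer vector. Then <v, e_j> = <v, u_j> / sqrt(<u_j, u_j>), so |<v, e_j>|^2 = <v, u_j>^2 / <u_j, u_j>.
Coefficients: <v, e_1> = 3/sqrt(3), <v, e_2> = 6/sqrt(6).
Square and sum: Σ |<v, e_j>|^2 = 9.
Compute ||v||^2 = v·v = 11.
Deficit = 11 − 9 = 2 ≥ 0, confirming Bessel's inequality. (The deficit equals ||v − Σ <v,e_j> e_j||^2, the squared distance from v to span{e_j}.)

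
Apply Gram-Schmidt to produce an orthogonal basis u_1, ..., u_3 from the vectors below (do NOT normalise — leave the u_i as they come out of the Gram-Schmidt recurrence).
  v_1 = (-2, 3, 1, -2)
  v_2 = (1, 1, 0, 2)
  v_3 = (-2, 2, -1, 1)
Orthogonal basis:
  u_1 = (-2, 3, 1, -2)
  u_2 = (2/3, 3/2, 1/6, 5/3)
  u_3 = (-53/33, -1/33, -49/33, 9/11)

Apply the Gram-Schmidt recurrence
  u_1 = v_1
  u_i = v_i − Σ_{j<i} ((v_i · u_j) / (u_j · u_j)) · u_j.

Step by step this gives:
  u_1 = (-2, 3, 1, -2)
  u_2 = (2/3, 3/2, 1/6, 5/3)
  u_3 = (-53/33, -1/33, -49/33, 9/11)

Orthogonality check:
  u_2 · u_1 = 0 (should be 0)
  u_3 · u_1 = 0 (should be 0)
  u_3 · u_2 = 0 (should be 0)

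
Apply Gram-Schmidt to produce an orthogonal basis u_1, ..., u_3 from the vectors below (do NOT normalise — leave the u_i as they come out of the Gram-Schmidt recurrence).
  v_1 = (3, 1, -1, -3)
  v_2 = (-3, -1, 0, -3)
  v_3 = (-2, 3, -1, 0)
Orthogonal basis:
  u_1 = (3, 1, -1, -3)
  u_2 = (-57/20, -19/20, -1/20, -63/20)
  u_3 = (-479/379, 1230/379, -414/379, 69/379)

Apply the Gram-Schmidt recurrence
  u_1 = v_1
  u_i = v_i − Σ_{j<i} ((v_i · u_j) / (u_j · u_j)) · u_j.

Step by step this gives:
  u_1 = (3, 1, -1, -3)
  u_2 = (-57/20, -19/20, -1/20, -63/20)
  u_3 = (-479/379, 1230/379, -414/379, 69/379)

Orthogonality check:
  u_2 · u_1 = 0 (should be 0)
  u_3 · u_1 = 0 (should be 0)
  u_3 · u_2 = 0 (should be 0)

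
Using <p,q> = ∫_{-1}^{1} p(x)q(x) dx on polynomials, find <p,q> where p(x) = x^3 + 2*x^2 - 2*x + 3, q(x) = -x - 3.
<p,q> = -316/15

Expand the product: p(x)·q(x) = -x^4 - 5*x^3 - 4*x^2 + 3*x - 9.
∫_{-1}^{1} of each monomial x^k gives [2/(k+1) if k even, 0 if k odd]. Integrating term-by-term (or equivalently evaluating the antiderivative F(x) = -x^5/5 - 5*x^4/4 - 4*x^3/3 + 3*x^2/2 - 9*x at the endpoints):
  F(1) − F(−1) = -617/60 − (647/60) = -316/15.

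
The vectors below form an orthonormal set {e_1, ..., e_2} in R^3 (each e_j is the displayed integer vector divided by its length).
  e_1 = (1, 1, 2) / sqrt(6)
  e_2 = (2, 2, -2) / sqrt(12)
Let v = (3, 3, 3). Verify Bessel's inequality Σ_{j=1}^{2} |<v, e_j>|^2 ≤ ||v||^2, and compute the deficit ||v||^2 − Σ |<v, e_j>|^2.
Σ |<v, e_j>|^2 = 27; ||v||^2 = 27; deficit = 0

Write each e_j = u_j / sqrt(<u_j, u_j>) where u_j is the displayed integer vector. Then <v, e_j> = <v, u_j> / sqrt(<u_j, u_j>), so |<v, e_j>|^2 = <v, u_j>^2 / <u_j, u_j>.
Coefficients: <v, e_1> = 12/sqrt(6), <v, e_2> = 6/sqrt(12).
Square and sum: Σ |<v, e_j>|^2 = 27.
Compute ||v||^2 = v·v = 27.
Deficit = 27 − 27 = 0 ≥ 0, confirming Bessel's inequality. (The deficit equals ||v − Σ <v,e_j> e_j||^2, the squared distance from v to span{e_j}.)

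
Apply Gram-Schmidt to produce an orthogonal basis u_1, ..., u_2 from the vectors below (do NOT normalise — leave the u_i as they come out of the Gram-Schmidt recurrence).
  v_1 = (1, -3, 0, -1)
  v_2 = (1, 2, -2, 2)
Orthogonal basis:
  u_1 = (1, -3, 0, -1)
  u_2 = (18/11, 1/11, -2, 15/11)

Apply the Gram-Schmidt recurrence
  u_1 = v_1
  u_i = v_i − Σ_{j<i} ((v_i · u_j) / (u_j · u_j)) · u_j.

Step by step this gives:
  u_1 = (1, -3, 0, -1)
  u_2 = (18/11, 1/11, -2, 15/11)

Orthogonality check:
  u_2 · u_1 = 0 (should be 0)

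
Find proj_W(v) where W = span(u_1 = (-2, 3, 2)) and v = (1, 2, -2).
proj_W(v) = (0, 0, 0)

Set up U = [u_1 | ... | u_1] ∈ R^(3×1). The projector onto W = col(U) is P = U (U^T U)^(-1) U^T.
Compute U^T U =
  [17],
and U^T v = (0).
Solve U^T U · c = U^T v for the coefficients: c = (0). The projection is proj_W(v) = U c.
Check: (v - proj_W(v)) · u_1 = 0  (should be 0).
Result: proj_W(v) = (0, 0, 0).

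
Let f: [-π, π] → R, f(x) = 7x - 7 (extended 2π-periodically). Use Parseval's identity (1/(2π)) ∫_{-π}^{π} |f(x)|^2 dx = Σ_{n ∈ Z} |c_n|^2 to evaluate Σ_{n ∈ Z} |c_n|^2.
Σ |c_n|^2 = 49π^2/3 + 49

Expand and integrate term by term over [-π, π]:
  ∫ (7x)^2 dx = 49·(2π^3/3); ∫ 2·7·(-7)·x dx = 0 (odd integrand); ∫ (-7)^2 dx = 49·2π.
So (1/(2π)) ∫_{-π}^{π} (7x - 7)^2 dx = 49π^2/3 + 49 = 49π^2/3 + 49.
Parseval ⇒ Σ |c_n|^2 = 49π^2/3 + 49.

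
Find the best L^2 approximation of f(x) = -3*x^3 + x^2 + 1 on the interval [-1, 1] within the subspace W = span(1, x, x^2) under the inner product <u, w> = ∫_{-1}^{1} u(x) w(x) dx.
g(x) = x^2 - 9*x/5 + 1

The best approximation g ∈ W is the orthogonal projection of f onto W. Writing g = a_0 + a_1 x + a_2 x^2, the coefficients solve the normal equations G · a = b where
  G_{ij} = <φ_i, φ_j> and b_i = <f, φ_i>, with φ_0 = 1, φ_1 = x, φ_2 = x^2.
G =
  [2, 0, 2/3]
  [0, 2/3, 0]
  [2/3, 0, 2/5],
b = (8/3, -6/5, 16/15).
Solving gives a_0 = 1, a_1 = -9/5, a_2 = 1, so
  g(x) = x^2 - 9*x/5 + 1.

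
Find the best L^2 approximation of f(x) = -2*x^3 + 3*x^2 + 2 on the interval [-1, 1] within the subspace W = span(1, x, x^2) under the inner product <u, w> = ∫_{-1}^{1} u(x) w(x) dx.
g(x) = 3*x^2 - 6*x/5 + 2

The best approximation g ∈ W is the orthogonal projection of f onto W. Writing g = a_0 + a_1 x + a_2 x^2, the coefficients solve the normal equations G · a = b where
  G_{ij} = <φ_i, φ_j> and b_i = <f, φ_i>, with φ_0 = 1, φ_1 = x, φ_2 = x^2.
G =
  [2, 0, 2/3]
  [0, 2/3, 0]
  [2/3, 0, 2/5],
b = (6, -4/5, 38/15).
Solving gives a_0 = 2, a_1 = -6/5, a_2 = 3, so
  g(x) = 3*x^2 - 6*x/5 + 2.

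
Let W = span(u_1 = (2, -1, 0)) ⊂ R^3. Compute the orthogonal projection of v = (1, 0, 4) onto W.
proj_W(v) = (4/5, -2/5, 0)

Set up U = [u_1 | ... | u_1] ∈ R^(3×1). The projector onto W = col(U) is P = U (U^T U)^(-1) U^T.
Compute U^T U =
  [5],
and U^T v = (2).
Solve U^T U · c = U^T v for the coefficients: c = (2/5). The projection is proj_W(v) = U c.
Check: (v - proj_W(v)) · u_1 = 0  (should be 0).
Result: proj_W(v) = (4/5, -2/5, 0).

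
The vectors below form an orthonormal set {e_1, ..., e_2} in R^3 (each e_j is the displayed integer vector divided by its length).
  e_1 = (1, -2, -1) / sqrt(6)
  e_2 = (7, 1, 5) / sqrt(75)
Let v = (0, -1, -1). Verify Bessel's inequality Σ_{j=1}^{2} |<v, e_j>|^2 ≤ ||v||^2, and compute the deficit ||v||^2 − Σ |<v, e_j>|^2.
Σ |<v, e_j>|^2 = 99/50; ||v||^2 = 2; deficit = 1/50

Write each e_j = u_j / sqrt(<u_j, u_j>) where u_j is the displayed integer vector. Then <v, e_j> = <v, u_j> / sqrt(<u_j, u_j>), so |<v, e_j>|^2 = <v, u_j>^2 / <u_j, u_j>.
Coefficients: <v, e_1> = 3/sqrt(6), <v, e_2> = -6/sqrt(75).
Square and sum: Σ |<v, e_j>|^2 = 99/50.
Compute ||v||^2 = v·v = 2.
Deficit = 2 − 99/50 = 1/50 ≥ 0, confirming Bessel's inequality. (The deficit equals ||v − Σ <v,e_j> e_j||^2, the squared distance from v to span{e_j}.)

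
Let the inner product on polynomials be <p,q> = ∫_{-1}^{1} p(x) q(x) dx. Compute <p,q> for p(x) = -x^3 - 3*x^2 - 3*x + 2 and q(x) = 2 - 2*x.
<p,q> = 44/5

Expand the product: p(x)·q(x) = 2*x^4 + 4*x^3 - 10*x + 4.
∫_{-1}^{1} of each monomial x^k gives [2/(k+1) if k even, 0 if k odd]. Integrating term-by-term (or equivalently evaluating the antiderivative F(x) = 2*x^5/5 + x^4 - 5*x^2 + 4*x at the endpoints):
  F(1) − F(−1) = 2/5 − (-42/5) = 44/5.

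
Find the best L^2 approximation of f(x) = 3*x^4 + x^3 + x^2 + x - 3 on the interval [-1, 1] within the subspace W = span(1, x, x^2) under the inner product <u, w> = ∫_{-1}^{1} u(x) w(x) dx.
g(x) = 25*x^2/7 + 8*x/5 - 114/35

The best approximation g ∈ W is the orthogonal projection of f onto W. Writing g = a_0 + a_1 x + a_2 x^2, the coefficients solve the normal equations G · a = b where
  G_{ij} = <φ_i, φ_j> and b_i = <f, φ_i>, with φ_0 = 1, φ_1 = x, φ_2 = x^2.
G =
  [2, 0, 2/3]
  [0, 2/3, 0]
  [2/3, 0, 2/5],
b = (-62/15, 16/15, -26/35).
Solving gives a_0 = -114/35, a_1 = 8/5, a_2 = 25/7, so
  g(x) = 25*x^2/7 + 8*x/5 - 114/35.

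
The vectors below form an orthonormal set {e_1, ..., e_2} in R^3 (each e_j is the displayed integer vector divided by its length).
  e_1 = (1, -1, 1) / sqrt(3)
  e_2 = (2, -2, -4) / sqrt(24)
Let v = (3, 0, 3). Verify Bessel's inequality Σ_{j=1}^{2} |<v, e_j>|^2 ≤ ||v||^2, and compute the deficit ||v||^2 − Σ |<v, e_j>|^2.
Σ |<v, e_j>|^2 = 27/2; ||v||^2 = 18; deficit = 9/2

Write each e_j = u_j / sqrt(<u_j, u_j>) where u_j is the displayed integer vector. Then <v, e_j> = <v, u_j> / sqrt(<u_j, u_j>), so |<v, e_j>|^2 = <v, u_j>^2 / <u_j, u_j>.
Coefficients: <v, e_1> = 6/sqrt(3), <v, e_2> = -6/sqrt(24).
Square and sum: Σ |<v, e_j>|^2 = 27/2.
Compute ||v||^2 = v·v = 18.
Deficit = 18 − 27/2 = 9/2 ≥ 0, confirming Bessel's inequality. (The deficit equals ||v − Σ <v,e_j> e_j||^2, the squared distance from v to span{e_j}.)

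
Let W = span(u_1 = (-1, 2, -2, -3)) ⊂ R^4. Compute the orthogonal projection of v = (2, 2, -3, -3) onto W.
proj_W(v) = (-17/18, 17/9, -17/9, -17/6)

Set up U = [u_1 | ... | u_1] ∈ R^(4×1). The projector onto W = col(U) is P = U (U^T U)^(-1) U^T.
Compute U^T U =
  [18],
and U^T v = (17).
Solve U^T U · c = U^T v for the coefficients: c = (17/18). The projection is proj_W(v) = U c.
Check: (v - proj_W(v)) · u_1 = 0  (should be 0).
Result: proj_W(v) = (-17/18, 17/9, -17/9, -17/6).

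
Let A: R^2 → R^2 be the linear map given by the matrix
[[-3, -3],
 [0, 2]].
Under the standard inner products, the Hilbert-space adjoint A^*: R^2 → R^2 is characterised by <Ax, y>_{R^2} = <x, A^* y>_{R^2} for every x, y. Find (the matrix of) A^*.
A^* = A^T =
[[-3, 0],
 [-3, 2]]

For real matrices with standard dot products, the defining identity <Ax, y> = <x, A^* y> gives (Ax)^T y = x^T (A^*) y, i.e. x^T A^T y = x^T (A^*) y. Since this holds for all x, y, we must have A^* = A^T. Therefore
A^* =
[[-3, 0],
 [-3, 2]].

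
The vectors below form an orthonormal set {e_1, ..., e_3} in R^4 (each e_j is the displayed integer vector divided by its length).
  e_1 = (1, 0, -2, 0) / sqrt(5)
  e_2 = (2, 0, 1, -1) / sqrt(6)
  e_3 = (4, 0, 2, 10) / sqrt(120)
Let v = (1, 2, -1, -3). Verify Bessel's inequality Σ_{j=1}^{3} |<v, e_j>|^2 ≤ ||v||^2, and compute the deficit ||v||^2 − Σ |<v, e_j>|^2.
Σ |<v, e_j>|^2 = 11; ||v||^2 = 15; deficit = 4

Write each e_j = u_j / sqrt(<u_j, u_j>) where u_j is the displayed integer vector. Then <v, e_j> = <v, u_j> / sqrt(<u_j, u_j>), so |<v, e_j>|^2 = <v, u_j>^2 / <u_j, u_j>.
Coefficients: <v, e_1> = 3/sqrt(5), <v, e_2> = 4/sqrt(6), <v, e_3> = -28/sqrt(120).
Square and sum: Σ |<v, e_j>|^2 = 11.
Compute ||v||^2 = v·v = 15.
Deficit = 15 − 11 = 4 ≥ 0, confirming Bessel's inequality. (The deficit equals ||v − Σ <v,e_j> e_j||^2, the squared distance from v to span{e_j}.)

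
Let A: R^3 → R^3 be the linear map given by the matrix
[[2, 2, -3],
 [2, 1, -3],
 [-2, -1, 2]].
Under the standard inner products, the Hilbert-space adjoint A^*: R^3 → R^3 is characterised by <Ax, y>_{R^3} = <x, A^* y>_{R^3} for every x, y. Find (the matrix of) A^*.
A^* = A^T =
[[2, 2, -2],
 [2, 1, -1],
 [-3, -3, 2]]

For real matrices with standard dot products, the defining identity <Ax, y> = <x, A^* y> gives (Ax)^T y = x^T (A^*) y, i.e. x^T A^T y = x^T (A^*) y. Since this holds for all x, y, we must have A^* = A^T. Therefore
A^* =
[[2, 2, -2],
 [2, 1, -1],
 [-3, -3, 2]].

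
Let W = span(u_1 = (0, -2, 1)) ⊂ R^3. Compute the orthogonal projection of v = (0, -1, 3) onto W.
proj_W(v) = (0, -2, 1)

Set up U = [u_1 | ... | u_1] ∈ R^(3×1). The projector onto W = col(U) is P = U (U^T U)^(-1) U^T.
Compute U^T U =
  [5],
and U^T v = (5).
Solve U^T U · c = U^T v for the coefficients: c = (1). The projection is proj_W(v) = U c.
Check: (v - proj_W(v)) · u_1 = 0  (should be 0).
Result: proj_W(v) = (0, -2, 1).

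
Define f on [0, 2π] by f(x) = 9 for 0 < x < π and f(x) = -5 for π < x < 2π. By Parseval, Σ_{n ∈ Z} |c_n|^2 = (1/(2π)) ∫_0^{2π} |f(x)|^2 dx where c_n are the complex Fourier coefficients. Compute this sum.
Σ |c_n|^2 = 53

Parseval equates the L^2 energy of f (normalised by 1/(2π)) with the ℓ^2 sum of its Fourier coefficients: (1/(2π)) ∫_0^{2π} |f|^2 = Σ |c_n|^2.
Compute the left side: (1/(2π)) [∫_0^π 9^2 dx + ∫_π^{2π} (-5)^2 dx] = (1/(2π)) · (81π + 25π) = (81 + 25)/2 = 53.
So Σ_{n ∈ Z} |c_n|^2 = 53.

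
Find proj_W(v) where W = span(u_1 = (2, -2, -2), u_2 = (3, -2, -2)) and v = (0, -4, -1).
proj_W(v) = (0, -5/2, -5/2)

Set up U = [u_1 | ... | u_2] ∈ R^(3×2). The projector onto W = col(U) is P = U (U^T U)^(-1) U^T.
Compute U^T U =
  [12, 14]
  [14, 17],
and U^T v = (10, 10).
Solve U^T U · c = U^T v for the coefficients: c = (15/4, -5/2). The projection is proj_W(v) = U c.
Check: (v - proj_W(v)) · u_1 = 0  (should be 0).
Check: (v - proj_W(v)) · u_2 = 0  (should be 0).
Result: proj_W(v) = (0, -5/2, -5/2).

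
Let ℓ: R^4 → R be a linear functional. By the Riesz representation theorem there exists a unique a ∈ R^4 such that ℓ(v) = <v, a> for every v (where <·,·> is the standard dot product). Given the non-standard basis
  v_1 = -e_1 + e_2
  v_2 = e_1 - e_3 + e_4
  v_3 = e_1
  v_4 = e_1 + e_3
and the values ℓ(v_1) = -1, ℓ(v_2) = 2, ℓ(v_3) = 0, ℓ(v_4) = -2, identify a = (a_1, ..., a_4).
a = (0, -1, -2, 0)

Write a = (a_1, ..., a_4) in the standard basis. For each basis vector v_i, ℓ(v_i) = <v_i, a> is a linear equation in the a_j's. Collect the n equations into a matrix system V a = ℓ, where row i of V is v_i (expressed in the standard basis). Since V is invertible (lower-triangular with 1s on the diagonal, up to permutation), solve by back-substitution:
  V =
[[-1, 1, 0, 0],
 [1, 0, -1, 1],
 [1, 0, 0, 0],
 [1, 0, 1, 0]]
  V a = (-1, 2, 0, -2)
Solving gives a = (0, -1, -2, 0).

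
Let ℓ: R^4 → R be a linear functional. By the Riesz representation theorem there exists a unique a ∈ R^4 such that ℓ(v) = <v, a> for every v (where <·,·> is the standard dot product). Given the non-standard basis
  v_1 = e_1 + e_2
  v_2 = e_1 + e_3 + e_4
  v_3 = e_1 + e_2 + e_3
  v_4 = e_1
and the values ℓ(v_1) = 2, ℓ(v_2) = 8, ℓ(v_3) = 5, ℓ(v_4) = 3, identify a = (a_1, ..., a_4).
a = (3, -1, 3, 2)

Write a = (a_1, ..., a_4) in the standard basis. For each basis vector v_i, ℓ(v_i) = <v_i, a> is a linear equation in the a_j's. Collect the n equations into a matrix system V a = ℓ, where row i of V is v_i (expressed in the standard basis). Since V is invertible (lower-triangular with 1s on the diagonal, up to permutation), solve by back-substitution:
  V =
[[1, 1, 0, 0],
 [1, 0, 1, 1],
 [1, 1, 1, 0],
 [1, 0, 0, 0]]
  V a = (2, 8, 5, 3)
Solving gives a = (3, -1, 3, 2).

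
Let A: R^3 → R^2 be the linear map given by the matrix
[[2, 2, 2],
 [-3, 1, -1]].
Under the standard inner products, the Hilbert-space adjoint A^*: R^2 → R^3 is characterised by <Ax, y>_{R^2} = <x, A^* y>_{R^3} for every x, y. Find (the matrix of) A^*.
A^* = A^T =
[[2, -3],
 [2, 1],
 [2, -1]]

For real matrices with standard dot products, the defining identity <Ax, y> = <x, A^* y> gives (Ax)^T y = x^T (A^*) y, i.e. x^T A^T y = x^T (A^*) y. Since this holds for all x, y, we must have A^* = A^T. Therefore
A^* =
[[2, -3],
 [2, 1],
 [2, -1]].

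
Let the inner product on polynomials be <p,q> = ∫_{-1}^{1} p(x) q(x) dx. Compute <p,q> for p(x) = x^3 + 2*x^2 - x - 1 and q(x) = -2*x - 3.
<p,q> = 38/15

Expand the product: p(x)·q(x) = -2*x^4 - 7*x^3 - 4*x^2 + 5*x + 3.
∫_{-1}^{1} of each monomial x^k gives [2/(k+1) if k even, 0 if k odd]. Integrating term-by-term (or equivalently evaluating the antiderivative F(x) = -2*x^5/5 - 7*x^4/4 - 4*x^3/3 + 5*x^2/2 + 3*x at the endpoints):
  F(1) − F(−1) = 121/60 − (-31/60) = 38/15.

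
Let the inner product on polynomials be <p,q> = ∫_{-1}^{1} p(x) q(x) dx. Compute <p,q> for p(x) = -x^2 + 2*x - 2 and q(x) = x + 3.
<p,q> = -38/3

Expand the product: p(x)·q(x) = -x^3 - x^2 + 4*x - 6.
∫_{-1}^{1} of each monomial x^k gives [2/(k+1) if k even, 0 if k odd]. Integrating term-by-term (or equivalently evaluating the antiderivative F(x) = -x^4/4 - x^3/3 + 2*x^2 - 6*x at the endpoints):
  F(1) − F(−1) = -55/12 − (97/12) = -38/3.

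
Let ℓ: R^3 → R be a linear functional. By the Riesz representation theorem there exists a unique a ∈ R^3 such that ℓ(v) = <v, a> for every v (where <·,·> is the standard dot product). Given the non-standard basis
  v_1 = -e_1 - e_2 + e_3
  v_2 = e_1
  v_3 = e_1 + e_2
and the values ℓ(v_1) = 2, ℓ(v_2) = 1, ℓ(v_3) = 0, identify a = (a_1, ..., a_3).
a = (1, -1, 2)

Write a = (a_1, ..., a_3) in the standard basis. For each basis vector v_i, ℓ(v_i) = <v_i, a> is a linear equation in the a_j's. Collect the n equations into a matrix system V a = ℓ, where row i of V is v_i (expressed in the standard basis). Since V is invertible (lower-triangular with 1s on the diagonal, up to permutation), solve by back-substitution:
  V =
[[-1, -1, 1],
 [1, 0, 0],
 [1, 1, 0]]
  V a = (2, 1, 0)
Solving gives a = (1, -1, 2).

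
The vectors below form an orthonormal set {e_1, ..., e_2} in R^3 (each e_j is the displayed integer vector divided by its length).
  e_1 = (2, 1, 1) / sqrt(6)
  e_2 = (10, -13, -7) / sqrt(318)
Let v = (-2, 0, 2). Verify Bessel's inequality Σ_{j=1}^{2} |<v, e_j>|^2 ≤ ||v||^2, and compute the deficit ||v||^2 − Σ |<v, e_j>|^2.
Σ |<v, e_j>|^2 = 228/53; ||v||^2 = 8; deficit = 196/53

Write each e_j = u_j / sqrt(<u_j, u_j>) where u_j is the displayed integer vector. Then <v, e_j> = <v, u_j> / sqrt(<u_j, u_j>), so |<v, e_j>|^2 = <v, u_j>^2 / <u_j, u_j>.
Coefficients: <v, e_1> = -2/sqrt(6), <v, e_2> = -34/sqrt(318).
Square and sum: Σ |<v, e_j>|^2 = 228/53.
Compute ||v||^2 = v·v = 8.
Deficit = 8 − 228/53 = 196/53 ≥ 0, confirming Bessel's inequality. (The deficit equals ||v − Σ <v,e_j> e_j||^2, the squared distance from v to span{e_j}.)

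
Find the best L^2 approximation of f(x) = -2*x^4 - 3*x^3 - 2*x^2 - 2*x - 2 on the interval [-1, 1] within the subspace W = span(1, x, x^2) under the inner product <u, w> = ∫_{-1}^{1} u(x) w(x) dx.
g(x) = -26*x^2/7 - 19*x/5 - 64/35

The best approximation g ∈ W is the orthogonal projection of f onto W. Writing g = a_0 + a_1 x + a_2 x^2, the coefficients solve the normal equations G · a = b where
  G_{ij} = <φ_i, φ_j> and b_i = <f, φ_i>, with φ_0 = 1, φ_1 = x, φ_2 = x^2.
G =
  [2, 0, 2/3]
  [0, 2/3, 0]
  [2/3, 0, 2/5],
b = (-92/15, -38/15, -284/105).
Solving gives a_0 = -64/35, a_1 = -19/5, a_2 = -26/7, so
  g(x) = -26*x^2/7 - 19*x/5 - 64/35.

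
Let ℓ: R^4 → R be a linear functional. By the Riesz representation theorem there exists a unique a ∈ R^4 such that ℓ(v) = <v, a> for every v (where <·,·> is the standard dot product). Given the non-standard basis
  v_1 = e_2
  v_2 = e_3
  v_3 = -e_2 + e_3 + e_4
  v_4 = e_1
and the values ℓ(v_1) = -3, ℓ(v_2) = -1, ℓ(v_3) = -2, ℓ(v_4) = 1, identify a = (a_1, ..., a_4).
a = (1, -3, -1, -4)

Write a = (a_1, ..., a_4) in the standard basis. For each basis vector v_i, ℓ(v_i) = <v_i, a> is a linear equation in the a_j's. Collect the n equations into a matrix system V a = ℓ, where row i of V is v_i (expressed in the standard basis). Since V is invertible (lower-triangular with 1s on the diagonal, up to permutation), solve by back-substitution:
  V =
[[0, 1, 0, 0],
 [0, 0, 1, 0],
 [0, -1, 1, 1],
 [1, 0, 0, 0]]
  V a = (-3, -1, -2, 1)
Solving gives a = (1, -3, -1, -4).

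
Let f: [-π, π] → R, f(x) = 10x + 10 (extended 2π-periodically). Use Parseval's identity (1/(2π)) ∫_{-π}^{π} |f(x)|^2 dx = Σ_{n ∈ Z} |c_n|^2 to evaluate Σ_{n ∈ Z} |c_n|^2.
Σ |c_n|^2 = 100π^2/3 + 100

Expand and integrate term by term over [-π, π]:
  ∫ (10x)^2 dx = 100·(2π^3/3); ∫ 2·10·(10)·x dx = 0 (odd integrand); ∫ 10^2 dx = 100·2π.
So (1/(2π)) ∫_{-π}^{π} (10x + 10)^2 dx = 100π^2/3 + 100 = 100π^2/3 + 100.
Parseval ⇒ Σ |c_n|^2 = 100π^2/3 + 100.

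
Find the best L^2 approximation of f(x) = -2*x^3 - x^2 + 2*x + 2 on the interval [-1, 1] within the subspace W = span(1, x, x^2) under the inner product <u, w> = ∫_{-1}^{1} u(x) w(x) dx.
g(x) = -x^2 + 4*x/5 + 2

The best approximation g ∈ W is the orthogonal projection of f onto W. Writing g = a_0 + a_1 x + a_2 x^2, the coefficients solve the normal equations G · a = b where
  G_{ij} = <φ_i, φ_j> and b_i = <f, φ_i>, with φ_0 = 1, φ_1 = x, φ_2 = x^2.
G =
  [2, 0, 2/3]
  [0, 2/3, 0]
  [2/3, 0, 2/5],
b = (10/3, 8/15, 14/15).
Solving gives a_0 = 2, a_1 = 4/5, a_2 = -1, so
  g(x) = -x^2 + 4*x/5 + 2.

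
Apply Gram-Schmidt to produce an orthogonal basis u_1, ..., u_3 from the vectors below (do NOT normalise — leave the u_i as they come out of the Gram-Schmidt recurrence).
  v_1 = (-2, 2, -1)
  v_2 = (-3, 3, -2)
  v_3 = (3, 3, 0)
Orthogonal basis:
  u_1 = (-2, 2, -1)
  u_2 = (1/9, -1/9, -4/9)
  u_3 = (3, 3, 0)

Apply the Gram-Schmidt recurrence
  u_1 = v_1
  u_i = v_i − Σ_{j<i} ((v_i · u_j) / (u_j · u_j)) · u_j.

Step by step this gives:
  u_1 = (-2, 2, -1)
  u_2 = (1/9, -1/9, -4/9)
  u_3 = (3, 3, 0)

Orthogonality check:
  u_2 · u_1 = 0 (should be 0)
  u_3 · u_1 = 0 (should be 0)
  u_3 · u_2 = 0 (should be 0)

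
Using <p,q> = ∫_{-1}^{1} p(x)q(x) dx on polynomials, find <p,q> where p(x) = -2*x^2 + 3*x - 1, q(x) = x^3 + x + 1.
<p,q> = -2/15

Expand the product: p(x)·q(x) = -2*x^5 + 3*x^4 - 3*x^3 + x^2 + 2*x - 1.
∫_{-1}^{1} of each monomial x^k gives [2/(k+1) if k even, 0 if k odd]. Integrating term-by-term (or equivalently evaluating the antiderivative F(x) = -x^6/3 + 3*x^5/5 - 3*x^4/4 + x^3/3 + x^2 - x at the endpoints):
  F(1) − F(−1) = -3/20 − (-1/60) = -2/15.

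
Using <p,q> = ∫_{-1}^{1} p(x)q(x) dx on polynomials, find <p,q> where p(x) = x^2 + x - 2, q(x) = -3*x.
<p,q> = -2

Expand the product: p(x)·q(x) = -3*x^3 - 3*x^2 + 6*x.
∫_{-1}^{1} of each monomial x^k gives [2/(k+1) if k even, 0 if k odd]. Integrating term-by-term (or equivalently evaluating the antiderivative F(x) = -3*x^4/4 - x^3 + 3*x^2 at the endpoints):
  F(1) − F(−1) = 5/4 − (13/4) = -2.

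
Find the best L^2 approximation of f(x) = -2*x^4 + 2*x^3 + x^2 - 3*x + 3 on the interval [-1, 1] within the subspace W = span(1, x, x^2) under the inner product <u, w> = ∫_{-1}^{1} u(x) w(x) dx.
g(x) = -5*x^2/7 - 9*x/5 + 111/35

The best approximation g ∈ W is the orthogonal projection of f onto W. Writing g = a_0 + a_1 x + a_2 x^2, the coefficients solve the normal equations G · a = b where
  G_{ij} = <φ_i, φ_j> and b_i = <f, φ_i>, with φ_0 = 1, φ_1 = x, φ_2 = x^2.
G =
  [2, 0, 2/3]
  [0, 2/3, 0]
  [2/3, 0, 2/5],
b = (88/15, -6/5, 64/35).
Solving gives a_0 = 111/35, a_1 = -9/5, a_2 = -5/7, so
  g(x) = -5*x^2/7 - 9*x/5 + 111/35.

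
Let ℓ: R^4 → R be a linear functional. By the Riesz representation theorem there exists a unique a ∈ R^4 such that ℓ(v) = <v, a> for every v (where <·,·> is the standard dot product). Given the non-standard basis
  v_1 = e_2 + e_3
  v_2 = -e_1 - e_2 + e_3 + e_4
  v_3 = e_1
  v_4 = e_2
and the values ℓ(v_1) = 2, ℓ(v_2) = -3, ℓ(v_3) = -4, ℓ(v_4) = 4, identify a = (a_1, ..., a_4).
a = (-4, 4, -2, -1)

Write a = (a_1, ..., a_4) in the standard basis. For each basis vector v_i, ℓ(v_i) = <v_i, a> is a linear equation in the a_j's. Collect the n equations into a matrix system V a = ℓ, where row i of V is v_i (expressed in the standard basis). Since V is invertible (lower-triangular with 1s on the diagonal, up to permutation), solve by back-substitution:
  V =
[[0, 1, 1, 0],
 [-1, -1, 1, 1],
 [1, 0, 0, 0],
 [0, 1, 0, 0]]
  V a = (2, -3, -4, 4)
Solving gives a = (-4, 4, -2, -1).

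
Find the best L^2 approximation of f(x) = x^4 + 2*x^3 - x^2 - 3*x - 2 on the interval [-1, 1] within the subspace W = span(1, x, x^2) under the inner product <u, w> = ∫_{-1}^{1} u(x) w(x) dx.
g(x) = -x^2/7 - 9*x/5 - 73/35

The best approximation g ∈ W is the orthogonal projection of f onto W. Writing g = a_0 + a_1 x + a_2 x^2, the coefficients solve the normal equations G · a = b where
  G_{ij} = <φ_i, φ_j> and b_i = <f, φ_i>, with φ_0 = 1, φ_1 = x, φ_2 = x^2.
G =
  [2, 0, 2/3]
  [0, 2/3, 0]
  [2/3, 0, 2/5],
b = (-64/15, -6/5, -152/105).
Solving gives a_0 = -73/35, a_1 = -9/5, a_2 = -1/7, so
  g(x) = -x^2/7 - 9*x/5 - 73/35.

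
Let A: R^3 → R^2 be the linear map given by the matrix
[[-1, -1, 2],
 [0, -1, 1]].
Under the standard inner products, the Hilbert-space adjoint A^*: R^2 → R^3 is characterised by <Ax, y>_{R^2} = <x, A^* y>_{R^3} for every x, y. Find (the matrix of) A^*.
A^* = A^T =
[[-1, 0],
 [-1, -1],
 [2, 1]]

For real matrices with standard dot products, the defining identity <Ax, y> = <x, A^* y> gives (Ax)^T y = x^T (A^*) y, i.e. x^T A^T y = x^T (A^*) y. Since this holds for all x, y, we must have A^* = A^T. Therefore
A^* =
[[-1, 0],
 [-1, -1],
 [2, 1]].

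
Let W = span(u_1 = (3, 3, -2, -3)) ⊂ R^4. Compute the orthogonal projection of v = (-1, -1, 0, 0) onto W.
proj_W(v) = (-18/31, -18/31, 12/31, 18/31)

Set up U = [u_1 | ... | u_1] ∈ R^(4×1). The projector onto W = col(U) is P = U (U^T U)^(-1) U^T.
Compute U^T U =
  [31],
and U^T v = (-6).
Solve U^T U · c = U^T v for the coefficients: c = (-6/31). The projection is proj_W(v) = U c.
Check: (v - proj_W(v)) · u_1 = 0  (should be 0).
Result: proj_W(v) = (-18/31, -18/31, 12/31, 18/31).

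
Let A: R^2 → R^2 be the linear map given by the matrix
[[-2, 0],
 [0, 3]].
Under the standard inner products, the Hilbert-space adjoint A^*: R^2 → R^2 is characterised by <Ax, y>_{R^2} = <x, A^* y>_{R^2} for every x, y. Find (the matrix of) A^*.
A^* = A^T =
[[-2, 0],
 [0, 3]]

For real matrices with standard dot products, the defining identity <Ax, y> = <x, A^* y> gives (Ax)^T y = x^T (A^*) y, i.e. x^T A^T y = x^T (A^*) y. Since this holds for all x, y, we must have A^* = A^T. Therefore
A^* =
[[-2, 0],
 [0, 3]].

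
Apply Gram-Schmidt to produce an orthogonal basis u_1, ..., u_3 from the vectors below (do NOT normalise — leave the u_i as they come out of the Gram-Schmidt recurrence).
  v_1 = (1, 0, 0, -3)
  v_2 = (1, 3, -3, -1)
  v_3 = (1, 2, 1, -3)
Orthogonal basis:
  u_1 = (1, 0, 0, -3)
  u_2 = (3/5, 3, -3, 1/5)
  u_3 = (-9/92, 139/92, 137/92, -3/92)

Apply the Gram-Schmidt recurrence
  u_1 = v_1
  u_i = v_i − Σ_{j<i} ((v_i · u_j) / (u_j · u_j)) · u_j.

Step by step this gives:
  u_1 = (1, 0, 0, -3)
  u_2 = (3/5, 3, -3, 1/5)
  u_3 = (-9/92, 139/92, 137/92, -3/92)

Orthogonality check:
  u_2 · u_1 = 0 (should be 0)
  u_3 · u_1 = 0 (should be 0)
  u_3 · u_2 = 0 (should be 0)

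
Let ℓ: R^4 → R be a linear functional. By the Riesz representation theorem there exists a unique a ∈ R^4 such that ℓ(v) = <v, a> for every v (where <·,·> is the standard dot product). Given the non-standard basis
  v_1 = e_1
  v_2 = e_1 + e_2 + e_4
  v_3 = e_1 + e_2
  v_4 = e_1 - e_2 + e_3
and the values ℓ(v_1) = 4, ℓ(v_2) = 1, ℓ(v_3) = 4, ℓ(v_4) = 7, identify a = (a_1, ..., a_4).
a = (4, 0, 3, -3)

Write a = (a_1, ..., a_4) in the standard basis. For each basis vector v_i, ℓ(v_i) = <v_i, a> is a linear equation in the a_j's. Collect the n equations into a matrix system V a = ℓ, where row i of V is v_i (expressed in the standard basis). Since V is invertible (lower-triangular with 1s on the diagonal, up to permutation), solve by back-substitution:
  V =
[[1, 0, 0, 0],
 [1, 1, 0, 1],
 [1, 1, 0, 0],
 [1, -1, 1, 0]]
  V a = (4, 1, 4, 7)
Solving gives a = (4, 0, 3, -3).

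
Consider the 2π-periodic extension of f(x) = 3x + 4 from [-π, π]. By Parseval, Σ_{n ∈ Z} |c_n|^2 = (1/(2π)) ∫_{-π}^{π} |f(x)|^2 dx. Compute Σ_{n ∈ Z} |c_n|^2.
Σ |c_n|^2 = 3π^2 + 16

Expand and integrate term by term over [-π, π]:
  ∫ (3x)^2 dx = 9·(2π^3/3); ∫ 2·3·(4)·x dx = 0 (odd integrand); ∫ 4^2 dx = 16·2π.
So (1/(2π)) ∫_{-π}^{π} (3x + 4)^2 dx = 9π^2/3 + 16 = 3π^2 + 16.
Parseval ⇒ Σ |c_n|^2 = 3π^2 + 16.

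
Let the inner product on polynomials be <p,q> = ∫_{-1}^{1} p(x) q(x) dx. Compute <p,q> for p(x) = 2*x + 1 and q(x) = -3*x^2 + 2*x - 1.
<p,q> = -4/3

Expand the product: p(x)·q(x) = -6*x^3 + x^2 - 1.
∫_{-1}^{1} of each monomial x^k gives [2/(k+1) if k even, 0 if k odd]. Integrating term-by-term (or equivalently evaluating the antiderivative F(x) = -3*x^4/2 + x^3/3 - x at the endpoints):
  F(1) − F(−1) = -13/6 − (-5/6) = -4/3.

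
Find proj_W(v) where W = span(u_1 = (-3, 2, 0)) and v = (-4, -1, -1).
proj_W(v) = (-30/13, 20/13, 0)

Set up U = [u_1 | ... | u_1] ∈ R^(3×1). The projector onto W = col(U) is P = U (U^T U)^(-1) U^T.
Compute U^T U =
  [13],
and U^T v = (10).
Solve U^T U · c = U^T v for the coefficients: c = (10/13). The projection is proj_W(v) = U c.
Check: (v - proj_W(v)) · u_1 = 0  (should be 0).
Result: proj_W(v) = (-30/13, 20/13, 0).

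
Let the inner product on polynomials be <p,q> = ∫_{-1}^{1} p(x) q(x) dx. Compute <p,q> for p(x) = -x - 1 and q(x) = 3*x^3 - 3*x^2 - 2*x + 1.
<p,q> = 2/15

Expand the product: p(x)·q(x) = -3*x^4 + 5*x^2 + x - 1.
∫_{-1}^{1} of each monomial x^k gives [2/(k+1) if k even, 0 if k odd]. Integrating term-by-term (or equivalently evaluating the antiderivative F(x) = -3*x^5/5 + 5*x^3/3 + x^2/2 - x at the endpoints):
  F(1) − F(−1) = 17/30 − (13/30) = 2/15.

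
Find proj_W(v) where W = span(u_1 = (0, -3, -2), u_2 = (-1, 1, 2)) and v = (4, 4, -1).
proj_W(v) = (96/29, 126/29, -44/29)

Set up U = [u_1 | ... | u_2] ∈ R^(3×2). The projector onto W = col(U) is P = U (U^T U)^(-1) U^T.
Compute U^T U =
  [13, -7]
  [-7, 6],
and U^T v = (-10, -2).
Solve U^T U · c = U^T v for the coefficients: c = (-74/29, -96/29). The projection is proj_W(v) = U c.
Check: (v - proj_W(v)) · u_1 = 0  (should be 0).
Check: (v - proj_W(v)) · u_2 = 0  (should be 0).
Result: proj_W(v) = (96/29, 126/29, -44/29).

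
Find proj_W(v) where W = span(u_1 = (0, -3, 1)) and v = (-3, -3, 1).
proj_W(v) = (0, -3, 1)

Set up U = [u_1 | ... | u_1] ∈ R^(3×1). The projector onto W = col(U) is P = U (U^T U)^(-1) U^T.
Compute U^T U =
  [10],
and U^T v = (10).
Solve U^T U · c = U^T v for the coefficients: c = (1). The projection is proj_W(v) = U c.
Check: (v - proj_W(v)) · u_1 = 0  (should be 0).
Result: proj_W(v) = (0, -3, 1).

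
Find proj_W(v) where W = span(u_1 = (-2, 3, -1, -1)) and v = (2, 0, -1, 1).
proj_W(v) = (8/15, -4/5, 4/15, 4/15)

Set up U = [u_1 | ... | u_1] ∈ R^(4×1). The projector onto W = col(U) is P = U (U^T U)^(-1) U^T.
Compute U^T U =
  [15],
and U^T v = (-4).
Solve U^T U · c = U^T v for the coefficients: c = (-4/15). The projection is proj_W(v) = U c.
Check: (v - proj_W(v)) · u_1 = 0  (should be 0).
Result: proj_W(v) = (8/15, -4/5, 4/15, 4/15).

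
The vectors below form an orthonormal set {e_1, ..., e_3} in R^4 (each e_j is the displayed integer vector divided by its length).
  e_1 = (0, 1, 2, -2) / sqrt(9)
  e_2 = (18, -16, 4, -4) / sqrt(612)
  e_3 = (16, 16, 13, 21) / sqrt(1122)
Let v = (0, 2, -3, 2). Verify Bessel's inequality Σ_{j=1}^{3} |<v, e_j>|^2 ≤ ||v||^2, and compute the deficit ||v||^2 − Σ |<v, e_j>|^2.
Σ |<v, e_j>|^2 = 833/66; ||v||^2 = 17; deficit = 289/66

Write each e_j = u_j / sqrt(<u_j, u_j>) where u_j is the displayed integer vector. Then <v, e_j> = <v, u_j> / sqrt(<u_j, u_j>), so |<v, e_j>|^2 = <v, u_j>^2 / <u_j, u_j>.
Coefficients: <v, e_1> = -8/sqrt(9), <v, e_2> = -52/sqrt(612), <v, e_3> = 35/sqrt(1122).
Square and sum: Σ |<v, e_j>|^2 = 833/66.
Compute ||v||^2 = v·v = 17.
Deficit = 17 − 833/66 = 289/66 ≥ 0, confirming Bessel's inequality. (The deficit equals ||v − Σ <v,e_j> e_j||^2, the squared distance from v to span{e_j}.)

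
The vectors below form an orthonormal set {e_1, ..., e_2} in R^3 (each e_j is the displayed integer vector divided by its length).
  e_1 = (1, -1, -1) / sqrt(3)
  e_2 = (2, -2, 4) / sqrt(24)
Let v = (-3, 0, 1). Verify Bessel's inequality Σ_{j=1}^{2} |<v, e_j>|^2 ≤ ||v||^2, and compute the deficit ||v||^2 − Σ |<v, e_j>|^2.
Σ |<v, e_j>|^2 = 11/2; ||v||^2 = 10; deficit = 9/2

Write each e_j = u_j / sqrt(<u_j, u_j>) where u_j is the displayed integer vector. Then <v, e_j> = <v, u_j> / sqrt(<u_j, u_j>), so |<v, e_j>|^2 = <v, u_j>^2 / <u_j, u_j>.
Coefficients: <v, e_1> = -4/sqrt(3), <v, e_2> = -2/sqrt(24).
Square and sum: Σ |<v, e_j>|^2 = 11/2.
Compute ||v||^2 = v·v = 10.
Deficit = 10 − 11/2 = 9/2 ≥ 0, confirming Bessel's inequality. (The deficit equals ||v − Σ <v,e_j> e_j||^2, the squared distance from v to span{e_j}.)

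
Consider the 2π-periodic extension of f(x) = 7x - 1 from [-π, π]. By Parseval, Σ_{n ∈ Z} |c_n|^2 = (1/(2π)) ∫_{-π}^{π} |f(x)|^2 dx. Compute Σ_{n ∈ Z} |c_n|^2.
Σ |c_n|^2 = 49π^2/3 + 1

Expand and integrate term by term over [-π, π]:
  ∫ (7x)^2 dx = 49·(2π^3/3); ∫ 2·7·(-1)·x dx = 0 (odd integrand); ∫ (-1)^2 dx = 1·2π.
So (1/(2π)) ∫_{-π}^{π} (7x - 1)^2 dx = 49π^2/3 + 1 = 49π^2/3 + 1.
Parseval ⇒ Σ |c_n|^2 = 49π^2/3 + 1.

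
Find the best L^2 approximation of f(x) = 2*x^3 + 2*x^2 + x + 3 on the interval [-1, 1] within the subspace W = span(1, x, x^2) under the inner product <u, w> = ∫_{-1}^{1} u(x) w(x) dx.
g(x) = 2*x^2 + 11*x/5 + 3

The best approximation g ∈ W is the orthogonal projection of f onto W. Writing g = a_0 + a_1 x + a_2 x^2, the coefficients solve the normal equations G · a = b where
  G_{ij} = <φ_i, φ_j> and b_i = <f, φ_i>, with φ_0 = 1, φ_1 = x, φ_2 = x^2.
G =
  [2, 0, 2/3]
  [0, 2/3, 0]
  [2/3, 0, 2/5],
b = (22/3, 22/15, 14/5).
Solving gives a_0 = 3, a_1 = 11/5, a_2 = 2, so
  g(x) = 2*x^2 + 11*x/5 + 3.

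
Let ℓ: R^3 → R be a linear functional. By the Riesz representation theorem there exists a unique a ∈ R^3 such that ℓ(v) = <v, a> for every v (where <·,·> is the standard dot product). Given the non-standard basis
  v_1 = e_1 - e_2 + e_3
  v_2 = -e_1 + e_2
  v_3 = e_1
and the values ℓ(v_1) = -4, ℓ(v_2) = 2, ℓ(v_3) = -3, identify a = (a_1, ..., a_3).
a = (-3, -1, -2)

Write a = (a_1, ..., a_3) in the standard basis. For each basis vector v_i, ℓ(v_i) = <v_i, a> is a linear equation in the a_j's. Collect the n equations into a matrix system V a = ℓ, where row i of V is v_i (expressed in the standard basis). Since V is invertible (lower-triangular with 1s on the diagonal, up to permutation), solve by back-substitution:
  V =
[[1, -1, 1],
 [-1, 1, 0],
 [1, 0, 0]]
  V a = (-4, 2, -3)
Solving gives a = (-3, -1, -2).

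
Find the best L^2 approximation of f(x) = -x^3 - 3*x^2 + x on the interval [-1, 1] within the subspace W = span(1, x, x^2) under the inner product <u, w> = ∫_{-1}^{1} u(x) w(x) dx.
g(x) = -3*x^2 + 2*x/5

The best approximation g ∈ W is the orthogonal projection of f onto W. Writing g = a_0 + a_1 x + a_2 x^2, the coefficients solve the normal equations G · a = b where
  G_{ij} = <φ_i, φ_j> and b_i = <f, φ_i>, with φ_0 = 1, φ_1 = x, φ_2 = x^2.
G =
  [2, 0, 2/3]
  [0, 2/3, 0]
  [2/3, 0, 2/5],
b = (-2, 4/15, -6/5).
Solving gives a_0 = 0, a_1 = 2/5, a_2 = -3, so
  g(x) = -3*x^2 + 2*x/5.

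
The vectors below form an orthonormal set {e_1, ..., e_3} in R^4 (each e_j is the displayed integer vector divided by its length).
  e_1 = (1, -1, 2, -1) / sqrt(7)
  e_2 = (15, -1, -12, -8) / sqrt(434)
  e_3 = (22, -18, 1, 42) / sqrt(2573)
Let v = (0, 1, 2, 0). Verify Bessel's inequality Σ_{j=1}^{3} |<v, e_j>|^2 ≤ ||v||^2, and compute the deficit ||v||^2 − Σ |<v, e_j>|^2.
Σ |<v, e_j>|^2 = 469/166; ||v||^2 = 5; deficit = 361/166

Write each e_j = u_j / sqrt(<u_j, u_j>) where u_j is the displayed integer vector. Then <v, e_j> = <v, u_j> / sqrt(<u_j, u_j>), so |<v, e_j>|^2 = <v, u_j>^2 / <u_j, u_j>.
Coefficients: <v, e_1> = 3/sqrt(7), <v, e_2> = -25/sqrt(434), <v, e_3> = -16/sqrt(2573).
Square and sum: Σ |<v, e_j>|^2 = 469/166.
Compute ||v||^2 = v·v = 5.
Deficit = 5 − 469/166 = 361/166 ≥ 0, confirming Bessel's inequality. (The deficit equals ||v − Σ <v,e_j> e_j||^2, the squared distance from v to span{e_j}.)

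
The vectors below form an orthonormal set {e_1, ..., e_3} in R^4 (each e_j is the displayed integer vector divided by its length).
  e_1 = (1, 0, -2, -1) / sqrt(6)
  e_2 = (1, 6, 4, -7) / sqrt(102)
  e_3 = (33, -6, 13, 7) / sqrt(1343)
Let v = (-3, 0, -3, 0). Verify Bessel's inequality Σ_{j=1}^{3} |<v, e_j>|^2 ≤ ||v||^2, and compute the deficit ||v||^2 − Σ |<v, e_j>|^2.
Σ |<v, e_j>|^2 = 1413/79; ||v||^2 = 18; deficit = 9/79

Write each e_j = u_j / sqrt(<u_j, u_j>) where u_j is the displayed integer vector. Then <v, e_j> = <v, u_j> / sqrt(<u_j, u_j>), so |<v, e_j>|^2 = <v, u_j>^2 / <u_j, u_j>.
Coefficients: <v, e_1> = 3/sqrt(6), <v, e_2> = -15/sqrt(102), <v, e_3> = -138/sqrt(1343).
Square and sum: Σ |<v, e_j>|^2 = 1413/79.
Compute ||v||^2 = v·v = 18.
Deficit = 18 − 1413/79 = 9/79 ≥ 0, confirming Bessel's inequality. (The deficit equals ||v − Σ <v,e_j> e_j||^2, the squared distance from v to span{e_j}.)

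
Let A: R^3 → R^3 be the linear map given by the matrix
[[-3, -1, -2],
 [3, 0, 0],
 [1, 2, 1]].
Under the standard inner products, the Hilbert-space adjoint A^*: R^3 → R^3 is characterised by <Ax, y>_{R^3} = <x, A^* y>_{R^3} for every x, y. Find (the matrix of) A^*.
A^* = A^T =
[[-3, 3, 1],
 [-1, 0, 2],
 [-2, 0, 1]]

For real matrices with standard dot products, the defining identity <Ax, y> = <x, A^* y> gives (Ax)^T y = x^T (A^*) y, i.e. x^T A^T y = x^T (A^*) y. Since this holds for all x, y, we must have A^* = A^T. Therefore
A^* =
[[-3, 3, 1],
 [-1, 0, 2],
 [-2, 0, 1]].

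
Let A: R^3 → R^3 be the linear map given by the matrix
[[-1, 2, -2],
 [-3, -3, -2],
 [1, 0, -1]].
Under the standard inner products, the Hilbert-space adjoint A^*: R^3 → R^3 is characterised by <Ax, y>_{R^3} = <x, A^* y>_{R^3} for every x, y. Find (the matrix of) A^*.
A^* = A^T =
[[-1, -3, 1],
 [2, -3, 0],
 [-2, -2, -1]]

For real matrices with standard dot products, the defining identity <Ax, y> = <x, A^* y> gives (Ax)^T y = x^T (A^*) y, i.e. x^T A^T y = x^T (A^*) y. Since this holds for all x, y, we must have A^* = A^T. Therefore
A^* =
[[-1, -3, 1],
 [2, -3, 0],
 [-2, -2, -1]].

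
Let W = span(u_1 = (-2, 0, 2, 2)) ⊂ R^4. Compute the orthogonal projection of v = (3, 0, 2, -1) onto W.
proj_W(v) = (2/3, 0, -2/3, -2/3)

Set up U = [u_1 | ... | u_1] ∈ R^(4×1). The projector onto W = col(U) is P = U (U^T U)^(-1) U^T.
Compute U^T U =
  [12],
and U^T v = (-4).
Solve U^T U · c = U^T v for the coefficients: c = (-1/3). The projection is proj_W(v) = U c.
Check: (v - proj_W(v)) · u_1 = 0  (should be 0).
Result: proj_W(v) = (2/3, 0, -2/3, -2/3).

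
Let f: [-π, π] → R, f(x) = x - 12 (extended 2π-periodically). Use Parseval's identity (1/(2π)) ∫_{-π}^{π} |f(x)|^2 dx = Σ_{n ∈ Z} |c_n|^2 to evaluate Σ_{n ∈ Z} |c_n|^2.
Σ |c_n|^2 = π^2/3 + 144

Expand and integrate term by term over [-π, π]:
  ∫ (x)^2 dx = 1·(2π^3/3); ∫ 2·1·(-12)·x dx = 0 (odd integrand); ∫ (-12)^2 dx = 144·2π.
So (1/(2π)) ∫_{-π}^{π} (x - 12)^2 dx = 1π^2/3 + 144 = π^2/3 + 144.
Parseval ⇒ Σ |c_n|^2 = π^2/3 + 144.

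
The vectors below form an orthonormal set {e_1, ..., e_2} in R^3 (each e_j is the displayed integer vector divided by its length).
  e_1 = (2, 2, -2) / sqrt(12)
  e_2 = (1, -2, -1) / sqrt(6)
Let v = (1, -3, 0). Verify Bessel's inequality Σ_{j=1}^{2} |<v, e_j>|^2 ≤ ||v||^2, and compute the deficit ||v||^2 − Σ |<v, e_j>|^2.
Σ |<v, e_j>|^2 = 19/2; ||v||^2 = 10; deficit = 1/2

Write each e_j = u_j / sqrt(<u_j, u_j>) where u_j is the displayed integer vector. Then <v, e_j> = <v, u_j> / sqrt(<u_j, u_j>), so |<v, e_j>|^2 = <v, u_j>^2 / <u_j, u_j>.
Coefficients: <v, e_1> = -4/sqrt(12), <v, e_2> = 7/sqrt(6).
Square and sum: Σ |<v, e_j>|^2 = 19/2.
Compute ||v||^2 = v·v = 10.
Deficit = 10 − 19/2 = 1/2 ≥ 0, confirming Bessel's inequality. (The deficit equals ||v − Σ <v,e_j> e_j||^2, the squared distance from v to span{e_j}.)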